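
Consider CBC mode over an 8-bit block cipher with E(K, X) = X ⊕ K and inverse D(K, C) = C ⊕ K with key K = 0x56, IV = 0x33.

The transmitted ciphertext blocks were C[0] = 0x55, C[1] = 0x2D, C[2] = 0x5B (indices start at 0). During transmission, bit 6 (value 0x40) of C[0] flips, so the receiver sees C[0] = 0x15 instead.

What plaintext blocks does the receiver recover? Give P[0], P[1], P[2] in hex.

CBC decryption: P_i = D(K, C_i) ⊕ C_{i−1}, with C_{−1} = IV.
Only C[0] changed, to 0x15. In CBC, a change in C_i garbles P_i and flips the same bit in P_{i+1}. Decrypting the received ciphertext:
P[0]: D(K, 0x15) = 0x43; 0x43 ⊕ 0x33 = 0x70.
P[1]: D(K, 0x2D) = 0x7B; 0x7B ⊕ 0x15 = 0x6E.
P[2]: D(K, 0x5B) = 0x0D; 0x0D ⊕ 0x2D = 0x20.
Blocks that differ from the original plaintext: P[0], P[1].

P[0] = 0x70, P[1] = 0x6E, P[2] = 0x20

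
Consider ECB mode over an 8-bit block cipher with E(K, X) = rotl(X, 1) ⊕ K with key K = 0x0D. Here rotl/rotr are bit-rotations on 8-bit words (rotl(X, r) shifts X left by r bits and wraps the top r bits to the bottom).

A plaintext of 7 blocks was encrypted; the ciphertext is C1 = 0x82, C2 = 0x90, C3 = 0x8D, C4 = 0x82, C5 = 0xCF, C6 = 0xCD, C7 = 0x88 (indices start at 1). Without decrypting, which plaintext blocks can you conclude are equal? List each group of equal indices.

P1 = P4

ECB encrypts each block independently with the same key, so equal ciphertext blocks imply equal plaintext blocks.
C1 = C4 = 0x82, so P1 = P4.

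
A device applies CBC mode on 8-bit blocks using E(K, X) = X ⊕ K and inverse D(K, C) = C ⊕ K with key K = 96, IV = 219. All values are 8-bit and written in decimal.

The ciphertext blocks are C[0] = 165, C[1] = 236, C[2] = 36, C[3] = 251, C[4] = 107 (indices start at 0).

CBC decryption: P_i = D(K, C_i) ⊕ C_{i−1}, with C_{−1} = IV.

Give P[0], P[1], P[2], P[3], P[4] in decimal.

P[0] = 30, P[1] = 41, P[2] = 168, P[3] = 191, P[4] = 240

P[0]: D(K, 165) = 197; 197 ⊕ 219 = 30.
P[1]: D(K, 236) = 140; 140 ⊕ 165 = 41.
P[2]: D(K, 36) = 68; 68 ⊕ 236 = 168.
P[3]: D(K, 251) = 155; 155 ⊕ 36 = 191.
P[4]: D(K, 107) = 11; 11 ⊕ 251 = 240.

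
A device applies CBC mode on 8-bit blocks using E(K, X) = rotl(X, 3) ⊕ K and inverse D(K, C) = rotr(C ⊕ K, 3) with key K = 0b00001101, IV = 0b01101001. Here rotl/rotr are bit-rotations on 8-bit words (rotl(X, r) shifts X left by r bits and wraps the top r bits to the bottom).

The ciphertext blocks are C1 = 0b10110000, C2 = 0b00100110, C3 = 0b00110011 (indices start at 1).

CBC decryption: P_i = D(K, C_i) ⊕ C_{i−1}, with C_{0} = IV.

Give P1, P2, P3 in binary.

P1: D(K, 0b10110000) = 0b10110111; 0b10110111 ⊕ 0b01101001 = 0b11011110.
P2: D(K, 0b00100110) = 0b01100101; 0b01100101 ⊕ 0b10110000 = 0b11010101.
P3: D(K, 0b00110011) = 0b11000111; 0b11000111 ⊕ 0b00100110 = 0b11100001.

P1 = 0b11011110, P2 = 0b11010101, P3 = 0b11100001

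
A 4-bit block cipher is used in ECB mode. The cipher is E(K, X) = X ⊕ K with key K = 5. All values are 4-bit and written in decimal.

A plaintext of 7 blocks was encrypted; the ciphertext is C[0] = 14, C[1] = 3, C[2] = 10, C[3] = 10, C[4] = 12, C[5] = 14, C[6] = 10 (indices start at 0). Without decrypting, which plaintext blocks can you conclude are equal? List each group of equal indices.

P[0] = P[5]; P[2] = P[3] = P[6]

ECB encrypts each block independently with the same key, so equal ciphertext blocks imply equal plaintext blocks.
C[0] = C[5] = 14, so P[0] = P[5].
C[2] = C[3] = C[6] = 10, so P[2] = P[3] = P[6].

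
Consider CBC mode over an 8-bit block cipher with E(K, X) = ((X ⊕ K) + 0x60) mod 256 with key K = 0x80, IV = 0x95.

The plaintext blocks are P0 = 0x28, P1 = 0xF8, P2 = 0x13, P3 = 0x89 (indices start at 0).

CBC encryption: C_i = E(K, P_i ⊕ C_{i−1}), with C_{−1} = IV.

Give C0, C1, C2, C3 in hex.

C0 = 0x9D, C1 = 0x45, C2 = 0x36, C3 = 0x9F

C0: P0 ⊕ 0x95 = 0xBD; E(K, 0xBD) = 0x9D.
C1: P1 ⊕ 0x9D = 0x65; E(K, 0x65) = 0x45.
C2: P2 ⊕ 0x45 = 0x56; E(K, 0x56) = 0x36.
C3: P3 ⊕ 0x36 = 0xBF; E(K, 0xBF) = 0x9F.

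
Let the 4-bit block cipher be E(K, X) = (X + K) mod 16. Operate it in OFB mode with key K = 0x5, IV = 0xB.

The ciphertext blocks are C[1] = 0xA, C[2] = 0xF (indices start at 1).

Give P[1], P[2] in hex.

P[1] = 0xA, P[2] = 0xA

OFB decryption: S_i = E(K, S_{i−1}) with S_{0} = IV; P_i = C_i ⊕ S_i.
P[1]: S = E(K, 0xB) = 0x0; 0xA ⊕ 0x0 = 0xA.
P[2]: S = E(K, 0x0) = 0x5; 0xF ⊕ 0x5 = 0xA.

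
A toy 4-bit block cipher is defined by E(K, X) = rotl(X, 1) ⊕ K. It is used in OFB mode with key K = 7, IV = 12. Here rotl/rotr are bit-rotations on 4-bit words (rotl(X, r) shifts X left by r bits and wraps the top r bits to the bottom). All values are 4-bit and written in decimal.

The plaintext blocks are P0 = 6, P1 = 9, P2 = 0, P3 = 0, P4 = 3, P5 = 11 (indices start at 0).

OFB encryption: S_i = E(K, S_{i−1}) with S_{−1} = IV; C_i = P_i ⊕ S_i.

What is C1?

C1 = 3

C0: S = E(K, 12) = 14; 6 ⊕ 14 = 8.
C1: S = E(K, 14) = 10; 9 ⊕ 10 = 3.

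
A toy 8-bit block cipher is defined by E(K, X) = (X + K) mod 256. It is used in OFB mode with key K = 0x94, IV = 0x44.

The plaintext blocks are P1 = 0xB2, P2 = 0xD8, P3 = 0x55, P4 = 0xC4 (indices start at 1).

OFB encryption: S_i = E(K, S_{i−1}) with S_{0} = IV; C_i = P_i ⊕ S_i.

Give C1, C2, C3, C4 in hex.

C1: S = E(K, 0x44) = 0xD8; 0xB2 ⊕ 0xD8 = 0x6A.
C2: S = E(K, 0xD8) = 0x6C; 0xD8 ⊕ 0x6C = 0xB4.
C3: S = E(K, 0x6C) = 0x00; 0x55 ⊕ 0x00 = 0x55.
C4: S = E(K, 0x00) = 0x94; 0xC4 ⊕ 0x94 = 0x50.

C1 = 0x6A, C2 = 0xB4, C3 = 0x55, C4 = 0x50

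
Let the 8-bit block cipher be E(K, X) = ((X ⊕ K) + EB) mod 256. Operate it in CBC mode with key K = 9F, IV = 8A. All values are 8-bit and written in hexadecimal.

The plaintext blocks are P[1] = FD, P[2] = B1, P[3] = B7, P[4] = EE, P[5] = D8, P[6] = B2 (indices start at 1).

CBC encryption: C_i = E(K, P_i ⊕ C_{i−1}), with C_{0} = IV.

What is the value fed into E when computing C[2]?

C[1]: P[1] ⊕ 8A = 77; E(K, 77) = D3.
C[2]: P[2] ⊕ D3 = 62; E(K, 62) = E8.
So the input to E for block [2] is 62.

62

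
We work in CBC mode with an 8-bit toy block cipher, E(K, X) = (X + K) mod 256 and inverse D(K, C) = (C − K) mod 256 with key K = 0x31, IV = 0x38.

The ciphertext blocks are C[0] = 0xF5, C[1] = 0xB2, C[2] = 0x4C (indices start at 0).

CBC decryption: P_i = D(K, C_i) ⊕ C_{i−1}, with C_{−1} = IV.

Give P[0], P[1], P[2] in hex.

P[0]: D(K, 0xF5) = 0xC4; 0xC4 ⊕ 0x38 = 0xFC.
P[1]: D(K, 0xB2) = 0x81; 0x81 ⊕ 0xF5 = 0x74.
P[2]: D(K, 0x4C) = 0x1B; 0x1B ⊕ 0xB2 = 0xA9.

P[0] = 0xFC, P[1] = 0x74, P[2] = 0xA9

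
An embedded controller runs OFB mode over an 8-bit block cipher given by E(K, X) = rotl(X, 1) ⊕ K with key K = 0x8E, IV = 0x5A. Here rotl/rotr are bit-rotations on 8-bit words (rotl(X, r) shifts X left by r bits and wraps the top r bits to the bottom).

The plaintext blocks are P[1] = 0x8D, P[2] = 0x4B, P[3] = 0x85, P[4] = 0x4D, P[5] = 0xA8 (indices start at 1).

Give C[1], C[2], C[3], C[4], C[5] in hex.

C[1] = 0xB7, C[2] = 0xB1, C[3] = 0xFE, C[4] = 0x35, C[5] = 0xD6

OFB encryption: S_i = E(K, S_{i−1}) with S_{0} = IV; C_i = P_i ⊕ S_i.
C[1]: S = E(K, 0x5A) = 0x3A; 0x8D ⊕ 0x3A = 0xB7.
C[2]: S = E(K, 0x3A) = 0xFA; 0x4B ⊕ 0xFA = 0xB1.
C[3]: S = E(K, 0xFA) = 0x7B; 0x85 ⊕ 0x7B = 0xFE.
C[4]: S = E(K, 0x7B) = 0x78; 0x4D ⊕ 0x78 = 0x35.
C[5]: S = E(K, 0x78) = 0x7E; 0xA8 ⊕ 0x7E = 0xD6.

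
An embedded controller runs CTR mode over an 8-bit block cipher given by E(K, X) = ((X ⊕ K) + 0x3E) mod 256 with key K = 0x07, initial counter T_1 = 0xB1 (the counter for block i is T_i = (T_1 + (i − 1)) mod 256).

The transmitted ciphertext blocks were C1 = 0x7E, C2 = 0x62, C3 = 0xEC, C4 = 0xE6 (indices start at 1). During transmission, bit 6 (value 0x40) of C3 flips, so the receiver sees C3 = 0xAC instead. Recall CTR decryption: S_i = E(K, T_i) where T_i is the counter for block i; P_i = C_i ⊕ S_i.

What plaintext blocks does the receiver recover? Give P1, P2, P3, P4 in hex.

Only C3 changed, to 0xAC. In CTR, a change in C_i flips the same bit in P_i only; the keystream is unaffected. Decrypting the received ciphertext:
P1: T = 0xB1, S = E(K, T) = 0xF4; 0x7E ⊕ 0xF4 = 0x8A.
P2: T = 0xB2, S = E(K, T) = 0xF3; 0x62 ⊕ 0xF3 = 0x91.
P3: T = 0xB3, S = E(K, T) = 0xF2; 0xAC ⊕ 0xF2 = 0x5E.
P4: T = 0xB4, S = E(K, T) = 0xF1; 0xE6 ⊕ 0xF1 = 0x17.
Blocks that differ from the original plaintext: P3.

P1 = 0x8A, P2 = 0x91, P3 = 0x5E, P4 = 0x17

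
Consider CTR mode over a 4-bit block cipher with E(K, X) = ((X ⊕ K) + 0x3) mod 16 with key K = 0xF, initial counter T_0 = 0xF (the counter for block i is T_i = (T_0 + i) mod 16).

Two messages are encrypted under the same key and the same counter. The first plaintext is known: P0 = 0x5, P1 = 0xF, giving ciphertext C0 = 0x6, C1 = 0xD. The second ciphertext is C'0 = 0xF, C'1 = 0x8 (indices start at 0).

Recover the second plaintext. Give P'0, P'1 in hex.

P'0 = 0xC, P'1 = 0xA

In CTR with a reused counter, both messages share the same keystream S_i, so C_i ⊕ C'_i = P_i ⊕ P'_i and thus P'_i = P_i ⊕ C_i ⊕ C'_i.
P'0: 0x5 ⊕ 0x6 ⊕ 0xF = 0xC.
P'1: 0xF ⊕ 0xD ⊕ 0x8 = 0xA.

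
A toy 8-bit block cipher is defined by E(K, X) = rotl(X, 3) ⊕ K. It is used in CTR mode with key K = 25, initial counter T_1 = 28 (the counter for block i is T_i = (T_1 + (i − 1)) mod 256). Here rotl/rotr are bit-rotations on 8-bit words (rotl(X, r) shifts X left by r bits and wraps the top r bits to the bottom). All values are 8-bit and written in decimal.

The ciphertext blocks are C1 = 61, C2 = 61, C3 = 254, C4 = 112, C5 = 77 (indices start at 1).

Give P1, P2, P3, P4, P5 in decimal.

CTR decryption: S_i = E(K, T_i) where T_i is the counter for block i; P_i = C_i ⊕ S_i.
P1: T = 28, S = E(K, T) = 249; 61 ⊕ 249 = 196.
P2: T = 29, S = E(K, T) = 241; 61 ⊕ 241 = 204.
P3: T = 30, S = E(K, T) = 233; 254 ⊕ 233 = 23.
P4: T = 31, S = E(K, T) = 225; 112 ⊕ 225 = 145.
P5: T = 32, S = E(K, T) = 24; 77 ⊕ 24 = 85.

P1 = 196, P2 = 204, P3 = 23, P4 = 145, P5 = 85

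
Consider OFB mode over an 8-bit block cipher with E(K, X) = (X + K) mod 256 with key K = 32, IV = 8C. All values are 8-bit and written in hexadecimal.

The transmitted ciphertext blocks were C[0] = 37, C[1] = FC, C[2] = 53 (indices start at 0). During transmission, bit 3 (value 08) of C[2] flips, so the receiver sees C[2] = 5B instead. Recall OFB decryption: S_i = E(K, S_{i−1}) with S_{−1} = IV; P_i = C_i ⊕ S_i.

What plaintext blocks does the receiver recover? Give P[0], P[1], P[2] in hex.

P[0] = 89, P[1] = 0C, P[2] = 79

Only C[2] changed, to 5B. In OFB, a change in C_i flips the same bit in P_i only; the keystream is unaffected. Decrypting the received ciphertext:
P[0]: S = E(K, 8C) = BE; 37 ⊕ BE = 89.
P[1]: S = E(K, BE) = F0; FC ⊕ F0 = 0C.
P[2]: S = E(K, F0) = 22; 5B ⊕ 22 = 79.
Blocks that differ from the original plaintext: P[2].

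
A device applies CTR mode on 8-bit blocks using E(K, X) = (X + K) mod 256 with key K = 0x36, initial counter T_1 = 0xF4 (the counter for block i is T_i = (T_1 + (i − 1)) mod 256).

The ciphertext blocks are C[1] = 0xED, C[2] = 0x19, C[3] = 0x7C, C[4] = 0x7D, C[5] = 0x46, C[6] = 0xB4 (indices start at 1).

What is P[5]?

CTR decryption: S_i = E(K, T_i) where T_i is the counter for block i; P_i = C_i ⊕ S_i.
P[5]: T = 0xF8, S = E(K, T) = 0x2E; 0x46 ⊕ 0x2E = 0x68.

P[5] = 0x68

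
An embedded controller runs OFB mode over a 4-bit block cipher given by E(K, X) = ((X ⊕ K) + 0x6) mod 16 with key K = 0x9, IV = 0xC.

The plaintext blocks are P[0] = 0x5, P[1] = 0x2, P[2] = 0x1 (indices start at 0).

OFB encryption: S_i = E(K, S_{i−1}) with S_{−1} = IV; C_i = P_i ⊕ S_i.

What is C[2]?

C[0]: S = E(K, 0xC) = 0xB; 0x5 ⊕ 0xB = 0xE.
C[1]: S = E(K, 0xB) = 0x8; 0x2 ⊕ 0x8 = 0xA.
C[2]: S = E(K, 0x8) = 0x7; 0x1 ⊕ 0x7 = 0x6.

C[2] = 0x6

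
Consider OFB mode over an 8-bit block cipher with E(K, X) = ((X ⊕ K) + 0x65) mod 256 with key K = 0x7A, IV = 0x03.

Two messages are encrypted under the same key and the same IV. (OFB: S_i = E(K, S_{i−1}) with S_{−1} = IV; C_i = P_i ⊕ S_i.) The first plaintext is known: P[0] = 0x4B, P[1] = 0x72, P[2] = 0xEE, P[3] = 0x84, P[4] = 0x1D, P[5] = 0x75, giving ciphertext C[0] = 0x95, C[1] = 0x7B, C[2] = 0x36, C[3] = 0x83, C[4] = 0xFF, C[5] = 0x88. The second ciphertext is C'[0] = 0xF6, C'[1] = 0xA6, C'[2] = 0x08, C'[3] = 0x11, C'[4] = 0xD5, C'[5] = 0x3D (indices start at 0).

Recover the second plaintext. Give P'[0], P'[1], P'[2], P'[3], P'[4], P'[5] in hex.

In OFB with a reused IV, both messages share the same keystream S_i, so C_i ⊕ C'_i = P_i ⊕ P'_i and thus P'_i = P_i ⊕ C_i ⊕ C'_i.
P'[0]: 0x4B ⊕ 0x95 ⊕ 0xF6 = 0x28.
P'[1]: 0x72 ⊕ 0x7B ⊕ 0xA6 = 0xAF.
P'[2]: 0xEE ⊕ 0x36 ⊕ 0x08 = 0xD0.
P'[3]: 0x84 ⊕ 0x83 ⊕ 0x11 = 0x16.
P'[4]: 0x1D ⊕ 0xFF ⊕ 0xD5 = 0x37.
P'[5]: 0x75 ⊕ 0x88 ⊕ 0x3D = 0xC0.

P'[0] = 0x28, P'[1] = 0xAF, P'[2] = 0xD0, P'[3] = 0x16, P'[4] = 0x37, P'[5] = 0xC0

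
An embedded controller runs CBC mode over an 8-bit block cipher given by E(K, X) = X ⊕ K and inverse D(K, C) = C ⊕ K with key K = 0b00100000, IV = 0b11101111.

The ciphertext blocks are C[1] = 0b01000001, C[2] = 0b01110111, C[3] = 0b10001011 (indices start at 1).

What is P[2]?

P[2] = 0b00010110

CBC decryption: P_i = D(K, C_i) ⊕ C_{i−1}, with C_{0} = IV.
P[2]: D(K, 0b01110111) = 0b01010111; 0b01010111 ⊕ 0b01000001 = 0b00010110.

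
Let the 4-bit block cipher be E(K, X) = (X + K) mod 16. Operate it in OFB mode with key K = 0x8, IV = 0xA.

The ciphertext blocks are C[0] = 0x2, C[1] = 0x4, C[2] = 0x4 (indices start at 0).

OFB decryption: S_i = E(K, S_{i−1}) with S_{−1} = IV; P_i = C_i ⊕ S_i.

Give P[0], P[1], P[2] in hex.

P[0]: S = E(K, 0xA) = 0x2; 0x2 ⊕ 0x2 = 0x0.
P[1]: S = E(K, 0x2) = 0xA; 0x4 ⊕ 0xA = 0xE.
P[2]: S = E(K, 0xA) = 0x2; 0x4 ⊕ 0x2 = 0x6.

P[0] = 0x0, P[1] = 0xE, P[2] = 0x6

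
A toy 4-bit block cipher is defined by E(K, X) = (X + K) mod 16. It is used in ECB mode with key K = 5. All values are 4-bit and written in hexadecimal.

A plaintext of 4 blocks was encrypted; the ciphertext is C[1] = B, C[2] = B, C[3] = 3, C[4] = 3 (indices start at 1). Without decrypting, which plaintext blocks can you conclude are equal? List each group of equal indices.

ECB encrypts each block independently with the same key, so equal ciphertext blocks imply equal plaintext blocks.
C[1] = C[2] = B, so P[1] = P[2].
C[3] = C[4] = 3, so P[3] = P[4].

P[1] = P[2]; P[3] = P[4]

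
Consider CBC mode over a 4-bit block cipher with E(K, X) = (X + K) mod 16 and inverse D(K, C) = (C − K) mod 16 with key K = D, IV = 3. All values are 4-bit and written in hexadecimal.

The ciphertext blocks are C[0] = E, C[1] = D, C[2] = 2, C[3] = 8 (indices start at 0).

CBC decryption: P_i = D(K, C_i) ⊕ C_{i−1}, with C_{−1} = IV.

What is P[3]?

P[3] = 9

P[3]: D(K, 8) = B; B ⊕ 2 = 9.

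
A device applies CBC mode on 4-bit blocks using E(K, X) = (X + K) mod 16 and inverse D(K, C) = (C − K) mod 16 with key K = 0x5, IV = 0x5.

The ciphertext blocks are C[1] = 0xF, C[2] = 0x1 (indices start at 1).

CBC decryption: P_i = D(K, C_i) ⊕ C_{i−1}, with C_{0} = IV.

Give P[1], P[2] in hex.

P[1]: D(K, 0xF) = 0xA; 0xA ⊕ 0x5 = 0xF.
P[2]: D(K, 0x1) = 0xC; 0xC ⊕ 0xF = 0x3.

P[1] = 0xF, P[2] = 0x3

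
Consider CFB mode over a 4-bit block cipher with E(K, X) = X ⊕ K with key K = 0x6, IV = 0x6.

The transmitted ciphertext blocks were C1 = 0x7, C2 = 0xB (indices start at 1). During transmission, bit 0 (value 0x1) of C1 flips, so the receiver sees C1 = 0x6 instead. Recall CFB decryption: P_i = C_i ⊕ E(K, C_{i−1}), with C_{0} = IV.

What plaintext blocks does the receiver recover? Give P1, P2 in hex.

Only C1 changed, to 0x6. In CFB, a change in C_i flips the same bit in P_i and garbles P_{i+1}. Decrypting the received ciphertext:
P1: E(K, 0x6) = 0x0; 0x6 ⊕ 0x0 = 0x6.
P2: E(K, 0x6) = 0x0; 0xB ⊕ 0x0 = 0xB.
Blocks that differ from the original plaintext: P1, P2.

P1 = 0x6, P2 = 0xB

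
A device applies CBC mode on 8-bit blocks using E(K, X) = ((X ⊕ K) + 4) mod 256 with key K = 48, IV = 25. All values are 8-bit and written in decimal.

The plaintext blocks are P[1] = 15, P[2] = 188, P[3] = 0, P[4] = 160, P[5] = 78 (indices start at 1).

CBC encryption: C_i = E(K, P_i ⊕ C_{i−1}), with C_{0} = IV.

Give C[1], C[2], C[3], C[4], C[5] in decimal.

C[1]: P[1] ⊕ 25 = 22; E(K, 22) = 42.
C[2]: P[2] ⊕ 42 = 150; E(K, 150) = 170.
C[3]: P[3] ⊕ 170 = 170; E(K, 170) = 158.
C[4]: P[4] ⊕ 158 = 62; E(K, 62) = 18.
C[5]: P[5] ⊕ 18 = 92; E(K, 92) = 112.

C[1] = 42, C[2] = 170, C[3] = 158, C[4] = 18, C[5] = 112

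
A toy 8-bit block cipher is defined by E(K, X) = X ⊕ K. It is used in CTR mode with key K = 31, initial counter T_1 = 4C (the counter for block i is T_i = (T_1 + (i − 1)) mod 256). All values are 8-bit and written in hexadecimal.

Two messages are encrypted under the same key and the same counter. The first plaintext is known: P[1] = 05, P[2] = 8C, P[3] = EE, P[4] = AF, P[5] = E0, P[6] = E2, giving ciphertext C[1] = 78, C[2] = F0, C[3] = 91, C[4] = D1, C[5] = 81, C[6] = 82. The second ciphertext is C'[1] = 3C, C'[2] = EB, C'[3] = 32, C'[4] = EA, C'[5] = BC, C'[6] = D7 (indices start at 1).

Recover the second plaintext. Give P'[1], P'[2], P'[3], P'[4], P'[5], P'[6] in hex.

P'[1] = 41, P'[2] = 97, P'[3] = 4D, P'[4] = 94, P'[5] = DD, P'[6] = B7

In CTR with a reused counter, both messages share the same keystream S_i, so C_i ⊕ C'_i = P_i ⊕ P'_i and thus P'_i = P_i ⊕ C_i ⊕ C'_i.
P'[1]: 05 ⊕ 78 ⊕ 3C = 41.
P'[2]: 8C ⊕ F0 ⊕ EB = 97.
P'[3]: EE ⊕ 91 ⊕ 32 = 4D.
P'[4]: AF ⊕ D1 ⊕ EA = 94.
P'[5]: E0 ⊕ 81 ⊕ BC = DD.
P'[6]: E2 ⊕ 82 ⊕ D7 = B7.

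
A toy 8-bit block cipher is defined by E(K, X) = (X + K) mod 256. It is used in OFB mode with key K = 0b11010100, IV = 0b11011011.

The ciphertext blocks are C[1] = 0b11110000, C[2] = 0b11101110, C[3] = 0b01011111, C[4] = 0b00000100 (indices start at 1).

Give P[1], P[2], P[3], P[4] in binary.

OFB decryption: S_i = E(K, S_{i−1}) with S_{0} = IV; P_i = C_i ⊕ S_i.
P[1]: S = E(K, 0b11011011) = 0b10101111; 0b11110000 ⊕ 0b10101111 = 0b01011111.
P[2]: S = E(K, 0b10101111) = 0b10000011; 0b11101110 ⊕ 0b10000011 = 0b01101101.
P[3]: S = E(K, 0b10000011) = 0b01010111; 0b01011111 ⊕ 0b01010111 = 0b00001000.
P[4]: S = E(K, 0b01010111) = 0b00101011; 0b00000100 ⊕ 0b00101011 = 0b00101111.

P[1] = 0b01011111, P[2] = 0b01101101, P[3] = 0b00001000, P[4] = 0b00101111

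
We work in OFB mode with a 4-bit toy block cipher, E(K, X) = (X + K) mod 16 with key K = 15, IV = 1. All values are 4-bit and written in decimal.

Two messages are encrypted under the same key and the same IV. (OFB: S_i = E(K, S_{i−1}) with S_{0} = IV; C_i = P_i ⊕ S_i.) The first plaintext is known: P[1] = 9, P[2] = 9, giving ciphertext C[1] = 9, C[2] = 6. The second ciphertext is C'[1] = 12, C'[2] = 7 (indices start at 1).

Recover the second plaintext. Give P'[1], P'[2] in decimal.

In OFB with a reused IV, both messages share the same keystream S_i, so C_i ⊕ C'_i = P_i ⊕ P'_i and thus P'_i = P_i ⊕ C_i ⊕ C'_i.
P'[1]: 9 ⊕ 9 ⊕ 12 = 12.
P'[2]: 9 ⊕ 6 ⊕ 7 = 8.

P'[1] = 12, P'[2] = 8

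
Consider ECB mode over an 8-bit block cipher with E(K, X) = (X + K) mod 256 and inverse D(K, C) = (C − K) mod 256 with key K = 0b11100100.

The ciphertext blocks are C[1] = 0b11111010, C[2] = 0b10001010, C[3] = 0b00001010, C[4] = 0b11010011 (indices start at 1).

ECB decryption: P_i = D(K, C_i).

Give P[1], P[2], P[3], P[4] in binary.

P[1]: D(K, 0b11111010) = 0b00010110.
P[2]: D(K, 0b10001010) = 0b10100110.
P[3]: D(K, 0b00001010) = 0b00100110.
P[4]: D(K, 0b11010011) = 0b11101111.

P[1] = 0b00010110, P[2] = 0b10100110, P[3] = 0b00100110, P[4] = 0b11101111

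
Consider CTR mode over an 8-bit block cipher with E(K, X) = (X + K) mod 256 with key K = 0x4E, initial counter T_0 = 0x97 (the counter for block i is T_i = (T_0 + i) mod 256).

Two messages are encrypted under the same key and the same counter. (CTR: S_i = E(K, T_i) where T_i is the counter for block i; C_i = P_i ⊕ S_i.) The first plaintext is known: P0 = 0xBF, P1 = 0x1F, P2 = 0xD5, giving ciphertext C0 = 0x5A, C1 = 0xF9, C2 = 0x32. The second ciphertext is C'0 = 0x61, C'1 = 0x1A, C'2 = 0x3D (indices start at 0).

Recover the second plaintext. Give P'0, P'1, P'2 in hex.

P'0 = 0x84, P'1 = 0xFC, P'2 = 0xDA

In CTR with a reused counter, both messages share the same keystream S_i, so C_i ⊕ C'_i = P_i ⊕ P'_i and thus P'_i = P_i ⊕ C_i ⊕ C'_i.
P'0: 0xBF ⊕ 0x5A ⊕ 0x61 = 0x84.
P'1: 0x1F ⊕ 0xF9 ⊕ 0x1A = 0xFC.
P'2: 0xD5 ⊕ 0x32 ⊕ 0x3D = 0xDA.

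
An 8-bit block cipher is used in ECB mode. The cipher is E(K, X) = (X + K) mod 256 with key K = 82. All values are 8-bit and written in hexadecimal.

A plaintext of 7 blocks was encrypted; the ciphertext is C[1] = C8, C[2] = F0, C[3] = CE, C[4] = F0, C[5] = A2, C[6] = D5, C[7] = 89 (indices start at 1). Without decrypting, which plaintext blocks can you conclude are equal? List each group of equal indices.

ECB encrypts each block independently with the same key, so equal ciphertext blocks imply equal plaintext blocks.
C[2] = C[4] = F0, so P[2] = P[4].

P[2] = P[4]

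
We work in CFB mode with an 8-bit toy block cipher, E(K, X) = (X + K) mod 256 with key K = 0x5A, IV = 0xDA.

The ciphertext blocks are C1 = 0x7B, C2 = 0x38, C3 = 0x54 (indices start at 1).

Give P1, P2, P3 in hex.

CFB decryption: P_i = C_i ⊕ E(K, C_{i−1}), with C_{0} = IV.
P1: E(K, 0xDA) = 0x34; 0x7B ⊕ 0x34 = 0x4F.
P2: E(K, 0x7B) = 0xD5; 0x38 ⊕ 0xD5 = 0xED.
P3: E(K, 0x38) = 0x92; 0x54 ⊕ 0x92 = 0xC6.

P1 = 0x4F, P2 = 0xED, P3 = 0xC6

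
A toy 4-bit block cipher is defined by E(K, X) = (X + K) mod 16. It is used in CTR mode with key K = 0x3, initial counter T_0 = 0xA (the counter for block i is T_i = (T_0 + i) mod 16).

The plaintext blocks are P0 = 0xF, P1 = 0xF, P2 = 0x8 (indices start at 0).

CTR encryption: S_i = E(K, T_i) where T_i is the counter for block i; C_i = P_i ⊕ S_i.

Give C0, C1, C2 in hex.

C0 = 0x2, C1 = 0x1, C2 = 0x7

C0: T = 0xA, S = E(K, T) = 0xD; 0xF ⊕ 0xD = 0x2.
C1: T = 0xB, S = E(K, T) = 0xE; 0xF ⊕ 0xE = 0x1.
C2: T = 0xC, S = E(K, T) = 0xF; 0x8 ⊕ 0xF = 0x7.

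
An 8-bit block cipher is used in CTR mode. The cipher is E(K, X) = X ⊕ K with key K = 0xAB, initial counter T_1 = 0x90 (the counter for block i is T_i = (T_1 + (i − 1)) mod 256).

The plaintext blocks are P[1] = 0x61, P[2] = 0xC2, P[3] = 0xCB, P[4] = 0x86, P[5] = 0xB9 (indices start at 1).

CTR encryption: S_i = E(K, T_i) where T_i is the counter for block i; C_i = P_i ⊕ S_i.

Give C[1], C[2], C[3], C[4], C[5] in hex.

C[1] = 0x5A, C[2] = 0xF8, C[3] = 0xF2, C[4] = 0xBE, C[5] = 0x86

C[1]: T = 0x90, S = E(K, T) = 0x3B; 0x61 ⊕ 0x3B = 0x5A.
C[2]: T = 0x91, S = E(K, T) = 0x3A; 0xC2 ⊕ 0x3A = 0xF8.
C[3]: T = 0x92, S = E(K, T) = 0x39; 0xCB ⊕ 0x39 = 0xF2.
C[4]: T = 0x93, S = E(K, T) = 0x38; 0x86 ⊕ 0x38 = 0xBE.
C[5]: T = 0x94, S = E(K, T) = 0x3F; 0xB9 ⊕ 0x3F = 0x86.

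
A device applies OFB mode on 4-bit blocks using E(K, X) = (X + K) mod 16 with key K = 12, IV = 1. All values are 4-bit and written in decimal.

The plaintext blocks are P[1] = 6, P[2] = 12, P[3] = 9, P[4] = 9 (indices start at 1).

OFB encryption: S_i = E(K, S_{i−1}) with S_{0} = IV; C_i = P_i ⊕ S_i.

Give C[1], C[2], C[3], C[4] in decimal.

C[1]: S = E(K, 1) = 13; 6 ⊕ 13 = 11.
C[2]: S = E(K, 13) = 9; 12 ⊕ 9 = 5.
C[3]: S = E(K, 9) = 5; 9 ⊕ 5 = 12.
C[4]: S = E(K, 5) = 1; 9 ⊕ 1 = 8.

C[1] = 11, C[2] = 5, C[3] = 12, C[4] = 8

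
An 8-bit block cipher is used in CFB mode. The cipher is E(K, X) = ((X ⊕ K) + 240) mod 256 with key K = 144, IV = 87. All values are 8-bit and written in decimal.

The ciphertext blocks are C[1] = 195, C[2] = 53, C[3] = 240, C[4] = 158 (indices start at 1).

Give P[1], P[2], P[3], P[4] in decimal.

CFB decryption: P_i = C_i ⊕ E(K, C_{i−1}), with C_{0} = IV.
P[1]: E(K, 87) = 183; 195 ⊕ 183 = 116.
P[2]: E(K, 195) = 67; 53 ⊕ 67 = 118.
P[3]: E(K, 53) = 149; 240 ⊕ 149 = 101.
P[4]: E(K, 240) = 80; 158 ⊕ 80 = 206.

P[1] = 116, P[2] = 118, P[3] = 101, P[4] = 206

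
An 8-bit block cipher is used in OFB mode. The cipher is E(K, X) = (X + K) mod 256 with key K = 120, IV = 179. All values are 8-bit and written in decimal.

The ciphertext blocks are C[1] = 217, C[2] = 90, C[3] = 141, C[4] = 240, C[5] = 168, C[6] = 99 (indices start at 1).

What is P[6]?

P[6] = 224

OFB decryption: S_i = E(K, S_{i−1}) with S_{0} = IV; P_i = C_i ⊕ S_i.
P[1]: S = E(K, 179) = 43; 217 ⊕ 43 = 242.
P[2]: S = E(K, 43) = 163; 90 ⊕ 163 = 249.
P[3]: S = E(K, 163) = 27; 141 ⊕ 27 = 150.
P[4]: S = E(K, 27) = 147; 240 ⊕ 147 = 99.
P[5]: S = E(K, 147) = 11; 168 ⊕ 11 = 163.
P[6]: S = E(K, 11) = 131; 99 ⊕ 131 = 224.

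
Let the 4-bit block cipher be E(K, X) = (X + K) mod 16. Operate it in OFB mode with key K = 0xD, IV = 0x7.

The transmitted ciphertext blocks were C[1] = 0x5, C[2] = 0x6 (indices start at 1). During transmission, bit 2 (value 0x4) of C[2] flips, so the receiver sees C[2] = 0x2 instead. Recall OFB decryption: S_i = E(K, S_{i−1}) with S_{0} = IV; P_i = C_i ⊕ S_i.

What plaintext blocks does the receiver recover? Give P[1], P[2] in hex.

Only C[2] changed, to 0x2. In OFB, a change in C_i flips the same bit in P_i only; the keystream is unaffected. Decrypting the received ciphertext:
P[1]: S = E(K, 0x7) = 0x4; 0x5 ⊕ 0x4 = 0x1.
P[2]: S = E(K, 0x4) = 0x1; 0x2 ⊕ 0x1 = 0x3.
Blocks that differ from the original plaintext: P[2].

P[1] = 0x1, P[2] = 0x3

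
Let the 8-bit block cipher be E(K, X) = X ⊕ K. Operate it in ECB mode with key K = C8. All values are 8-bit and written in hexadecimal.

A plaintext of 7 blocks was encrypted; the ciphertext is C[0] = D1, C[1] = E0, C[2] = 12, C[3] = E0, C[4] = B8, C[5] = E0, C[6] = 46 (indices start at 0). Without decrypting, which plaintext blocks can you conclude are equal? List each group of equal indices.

P[1] = P[3] = P[5]

ECB encrypts each block independently with the same key, so equal ciphertext blocks imply equal plaintext blocks.
C[1] = C[3] = C[5] = E0, so P[1] = P[3] = P[5].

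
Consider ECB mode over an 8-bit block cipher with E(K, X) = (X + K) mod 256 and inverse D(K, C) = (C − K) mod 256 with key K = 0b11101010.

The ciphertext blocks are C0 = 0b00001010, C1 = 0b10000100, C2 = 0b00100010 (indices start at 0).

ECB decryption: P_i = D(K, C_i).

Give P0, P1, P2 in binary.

P0 = 0b00100000, P1 = 0b10011010, P2 = 0b00111000

P0: D(K, 0b00001010) = 0b00100000.
P1: D(K, 0b10000100) = 0b10011010.
P2: D(K, 0b00100010) = 0b00111000.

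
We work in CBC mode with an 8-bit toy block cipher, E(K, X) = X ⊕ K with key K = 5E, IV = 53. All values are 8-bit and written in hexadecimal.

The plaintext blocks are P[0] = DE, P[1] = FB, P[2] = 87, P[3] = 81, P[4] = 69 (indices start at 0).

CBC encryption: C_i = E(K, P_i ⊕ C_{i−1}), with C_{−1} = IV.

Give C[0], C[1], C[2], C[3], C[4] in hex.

C[0]: P[0] ⊕ 53 = 8D; E(K, 8D) = D3.
C[1]: P[1] ⊕ D3 = 28; E(K, 28) = 76.
C[2]: P[2] ⊕ 76 = F1; E(K, F1) = AF.
C[3]: P[3] ⊕ AF = 2E; E(K, 2E) = 70.
C[4]: P[4] ⊕ 70 = 19; E(K, 19) = 47.

C[0] = D3, C[1] = 76, C[2] = AF, C[3] = 70, C[4] = 47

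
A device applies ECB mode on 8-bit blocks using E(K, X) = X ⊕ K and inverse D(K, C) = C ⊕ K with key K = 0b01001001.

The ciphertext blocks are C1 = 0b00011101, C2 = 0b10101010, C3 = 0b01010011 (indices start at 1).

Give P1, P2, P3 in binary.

P1 = 0b01010100, P2 = 0b11100011, P3 = 0b00011010

ECB decryption: P_i = D(K, C_i).
P1: D(K, 0b00011101) = 0b01010100.
P2: D(K, 0b10101010) = 0b11100011.
P3: D(K, 0b01010011) = 0b00011010.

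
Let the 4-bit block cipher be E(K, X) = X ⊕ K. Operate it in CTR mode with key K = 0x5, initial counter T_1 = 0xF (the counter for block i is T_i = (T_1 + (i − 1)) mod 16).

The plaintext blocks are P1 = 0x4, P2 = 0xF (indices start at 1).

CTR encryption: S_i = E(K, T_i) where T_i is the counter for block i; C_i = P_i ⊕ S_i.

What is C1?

C1: T = 0xF, S = E(K, T) = 0xA; 0x4 ⊕ 0xA = 0xE.

C1 = 0xE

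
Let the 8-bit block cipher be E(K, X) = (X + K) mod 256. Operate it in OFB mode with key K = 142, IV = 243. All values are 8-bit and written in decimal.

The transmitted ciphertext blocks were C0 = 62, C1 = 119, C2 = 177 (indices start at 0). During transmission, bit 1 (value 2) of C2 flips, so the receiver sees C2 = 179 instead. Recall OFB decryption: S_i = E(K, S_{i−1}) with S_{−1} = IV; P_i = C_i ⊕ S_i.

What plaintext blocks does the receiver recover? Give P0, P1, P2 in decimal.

Only C2 changed, to 179. In OFB, a change in C_i flips the same bit in P_i only; the keystream is unaffected. Decrypting the received ciphertext:
P0: S = E(K, 243) = 129; 62 ⊕ 129 = 191.
P1: S = E(K, 129) = 15; 119 ⊕ 15 = 120.
P2: S = E(K, 15) = 157; 179 ⊕ 157 = 46.
Blocks that differ from the original plaintext: P2.

P0 = 191, P1 = 120, P2 = 46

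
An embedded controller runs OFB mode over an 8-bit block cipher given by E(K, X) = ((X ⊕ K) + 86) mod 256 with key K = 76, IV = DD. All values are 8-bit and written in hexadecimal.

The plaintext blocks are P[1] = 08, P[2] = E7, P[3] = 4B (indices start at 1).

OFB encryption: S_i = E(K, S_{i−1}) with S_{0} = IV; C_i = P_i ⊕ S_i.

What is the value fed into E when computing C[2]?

C[1]: S = E(K, DD) = 31; 08 ⊕ 31 = 39.
C[2]: S = E(K, 31) = CD; E7 ⊕ CD = 2A.
So the input to E for block [2] is 31.

31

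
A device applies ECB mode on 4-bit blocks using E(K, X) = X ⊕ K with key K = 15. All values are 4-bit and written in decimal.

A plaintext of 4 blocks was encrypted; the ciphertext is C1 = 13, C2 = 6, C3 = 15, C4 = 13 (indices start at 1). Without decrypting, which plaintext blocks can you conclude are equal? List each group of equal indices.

P1 = P4

ECB encrypts each block independently with the same key, so equal ciphertext blocks imply equal plaintext blocks.
C1 = C4 = 13, so P1 = P4.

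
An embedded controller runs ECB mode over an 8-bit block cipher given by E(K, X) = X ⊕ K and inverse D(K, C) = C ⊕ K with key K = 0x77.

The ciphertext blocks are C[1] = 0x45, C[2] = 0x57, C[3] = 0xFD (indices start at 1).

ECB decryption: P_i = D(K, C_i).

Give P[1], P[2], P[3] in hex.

P[1]: D(K, 0x45) = 0x32.
P[2]: D(K, 0x57) = 0x20.
P[3]: D(K, 0xFD) = 0x8A.

P[1] = 0x32, P[2] = 0x20, P[3] = 0x8A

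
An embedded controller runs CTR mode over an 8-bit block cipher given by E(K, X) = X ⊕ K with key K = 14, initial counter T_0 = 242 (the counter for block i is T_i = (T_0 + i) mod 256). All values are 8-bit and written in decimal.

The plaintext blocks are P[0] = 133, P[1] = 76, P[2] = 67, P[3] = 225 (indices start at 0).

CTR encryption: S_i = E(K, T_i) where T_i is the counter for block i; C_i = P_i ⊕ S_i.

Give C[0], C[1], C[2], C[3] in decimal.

C[0]: T = 242, S = E(K, T) = 252; 133 ⊕ 252 = 121.
C[1]: T = 243, S = E(K, T) = 253; 76 ⊕ 253 = 177.
C[2]: T = 244, S = E(K, T) = 250; 67 ⊕ 250 = 185.
C[3]: T = 245, S = E(K, T) = 251; 225 ⊕ 251 = 26.

C[0] = 121, C[1] = 177, C[2] = 185, C[3] = 26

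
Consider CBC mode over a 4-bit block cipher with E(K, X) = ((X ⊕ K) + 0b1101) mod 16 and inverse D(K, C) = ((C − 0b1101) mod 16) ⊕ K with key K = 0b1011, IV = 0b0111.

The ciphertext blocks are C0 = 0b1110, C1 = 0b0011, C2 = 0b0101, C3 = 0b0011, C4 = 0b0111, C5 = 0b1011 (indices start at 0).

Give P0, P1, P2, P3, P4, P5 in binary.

P0 = 0b1101, P1 = 0b0011, P2 = 0b0000, P3 = 0b1000, P4 = 0b0010, P5 = 0b0010

CBC decryption: P_i = D(K, C_i) ⊕ C_{i−1}, with C_{−1} = IV.
P0: D(K, 0b1110) = 0b1010; 0b1010 ⊕ 0b0111 = 0b1101.
P1: D(K, 0b0011) = 0b1101; 0b1101 ⊕ 0b1110 = 0b0011.
P2: D(K, 0b0101) = 0b0011; 0b0011 ⊕ 0b0011 = 0b0000.
P3: D(K, 0b0011) = 0b1101; 0b1101 ⊕ 0b0101 = 0b1000.
P4: D(K, 0b0111) = 0b0001; 0b0001 ⊕ 0b0011 = 0b0010.
P5: D(K, 0b1011) = 0b0101; 0b0101 ⊕ 0b0111 = 0b0010.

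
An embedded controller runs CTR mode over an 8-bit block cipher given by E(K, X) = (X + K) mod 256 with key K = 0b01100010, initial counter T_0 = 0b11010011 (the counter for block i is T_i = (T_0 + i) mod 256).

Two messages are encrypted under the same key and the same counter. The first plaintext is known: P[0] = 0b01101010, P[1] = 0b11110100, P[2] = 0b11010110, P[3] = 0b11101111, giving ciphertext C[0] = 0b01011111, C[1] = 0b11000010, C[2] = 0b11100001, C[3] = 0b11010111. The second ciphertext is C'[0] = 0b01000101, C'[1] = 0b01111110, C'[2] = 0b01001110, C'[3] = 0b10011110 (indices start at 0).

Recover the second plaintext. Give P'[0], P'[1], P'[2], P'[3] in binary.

P'[0] = 0b01110000, P'[1] = 0b01001000, P'[2] = 0b01111001, P'[3] = 0b10100110

In CTR with a reused counter, both messages share the same keystream S_i, so C_i ⊕ C'_i = P_i ⊕ P'_i and thus P'_i = P_i ⊕ C_i ⊕ C'_i.
P'[0]: 0b01101010 ⊕ 0b01011111 ⊕ 0b01000101 = 0b01110000.
P'[1]: 0b11110100 ⊕ 0b11000010 ⊕ 0b01111110 = 0b01001000.
P'[2]: 0b11010110 ⊕ 0b11100001 ⊕ 0b01001110 = 0b01111001.
P'[3]: 0b11101111 ⊕ 0b11010111 ⊕ 0b10011110 = 0b10100110.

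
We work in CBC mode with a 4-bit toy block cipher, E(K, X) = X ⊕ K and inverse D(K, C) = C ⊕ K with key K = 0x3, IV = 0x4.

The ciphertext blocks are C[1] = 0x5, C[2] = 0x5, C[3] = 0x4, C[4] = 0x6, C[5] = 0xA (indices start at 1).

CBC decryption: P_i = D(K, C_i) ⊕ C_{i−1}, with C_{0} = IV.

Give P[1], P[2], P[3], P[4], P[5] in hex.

P[1] = 0x2, P[2] = 0x3, P[3] = 0x2, P[4] = 0x1, P[5] = 0xF

P[1]: D(K, 0x5) = 0x6; 0x6 ⊕ 0x4 = 0x2.
P[2]: D(K, 0x5) = 0x6; 0x6 ⊕ 0x5 = 0x3.
P[3]: D(K, 0x4) = 0x7; 0x7 ⊕ 0x5 = 0x2.
P[4]: D(K, 0x6) = 0x5; 0x5 ⊕ 0x4 = 0x1.
P[5]: D(K, 0xA) = 0x9; 0x9 ⊕ 0x6 = 0xF.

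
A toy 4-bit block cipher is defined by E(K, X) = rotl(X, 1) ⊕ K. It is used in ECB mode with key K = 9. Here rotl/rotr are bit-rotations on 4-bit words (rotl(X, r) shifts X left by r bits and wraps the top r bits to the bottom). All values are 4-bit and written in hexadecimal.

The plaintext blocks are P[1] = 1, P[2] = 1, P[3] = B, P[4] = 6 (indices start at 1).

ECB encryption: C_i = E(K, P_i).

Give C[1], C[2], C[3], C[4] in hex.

C[1] = B, C[2] = B, C[3] = E, C[4] = 5

C[1]: E(K, 1) = B.
C[2]: E(K, 1) = B.
C[3]: E(K, B) = E.
C[4]: E(K, 6) = 5.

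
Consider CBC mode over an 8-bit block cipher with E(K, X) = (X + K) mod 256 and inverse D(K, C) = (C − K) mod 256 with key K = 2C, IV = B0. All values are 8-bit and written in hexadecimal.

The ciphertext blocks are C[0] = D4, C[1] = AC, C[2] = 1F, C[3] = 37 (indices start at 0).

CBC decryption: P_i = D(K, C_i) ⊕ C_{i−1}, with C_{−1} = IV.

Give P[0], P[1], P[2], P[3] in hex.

P[0]: D(K, D4) = A8; A8 ⊕ B0 = 18.
P[1]: D(K, AC) = 80; 80 ⊕ D4 = 54.
P[2]: D(K, 1F) = F3; F3 ⊕ AC = 5F.
P[3]: D(K, 37) = 0B; 0B ⊕ 1F = 14.

P[0] = 18, P[1] = 54, P[2] = 5F, P[3] = 14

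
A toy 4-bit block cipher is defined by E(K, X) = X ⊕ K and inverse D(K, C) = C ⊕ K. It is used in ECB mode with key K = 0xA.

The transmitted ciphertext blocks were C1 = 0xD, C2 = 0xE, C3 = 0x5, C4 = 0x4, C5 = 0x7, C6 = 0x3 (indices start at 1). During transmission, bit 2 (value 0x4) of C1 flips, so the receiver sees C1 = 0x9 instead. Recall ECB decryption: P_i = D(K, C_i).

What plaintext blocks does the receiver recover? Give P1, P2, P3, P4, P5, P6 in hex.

P1 = 0x3, P2 = 0x4, P3 = 0xF, P4 = 0xE, P5 = 0xD, P6 = 0x9

Only C1 changed, to 0x9. In ECB, a change in C_i affects only P_i. Decrypting the received ciphertext:
P1: D(K, 0x9) = 0x3.
P2: D(K, 0xE) = 0x4.
P3: D(K, 0x5) = 0xF.
P4: D(K, 0x4) = 0xE.
P5: D(K, 0x7) = 0xD.
P6: D(K, 0x3) = 0x9.
Blocks that differ from the original plaintext: P1.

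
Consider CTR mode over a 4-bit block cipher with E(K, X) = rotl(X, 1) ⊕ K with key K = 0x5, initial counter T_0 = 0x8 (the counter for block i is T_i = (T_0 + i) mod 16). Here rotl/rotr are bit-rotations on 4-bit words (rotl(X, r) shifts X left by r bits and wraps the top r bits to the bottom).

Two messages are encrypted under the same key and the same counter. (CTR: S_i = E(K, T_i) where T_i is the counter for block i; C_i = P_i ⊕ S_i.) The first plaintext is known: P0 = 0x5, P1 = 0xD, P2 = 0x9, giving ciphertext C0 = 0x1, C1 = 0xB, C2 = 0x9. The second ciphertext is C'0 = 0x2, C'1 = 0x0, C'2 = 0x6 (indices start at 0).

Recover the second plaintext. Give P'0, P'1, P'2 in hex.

P'0 = 0x6, P'1 = 0x6, P'2 = 0x6

In CTR with a reused counter, both messages share the same keystream S_i, so C_i ⊕ C'_i = P_i ⊕ P'_i and thus P'_i = P_i ⊕ C_i ⊕ C'_i.
P'0: 0x5 ⊕ 0x1 ⊕ 0x2 = 0x6.
P'1: 0xD ⊕ 0xB ⊕ 0x0 = 0x6.
P'2: 0x9 ⊕ 0x9 ⊕ 0x6 = 0x6.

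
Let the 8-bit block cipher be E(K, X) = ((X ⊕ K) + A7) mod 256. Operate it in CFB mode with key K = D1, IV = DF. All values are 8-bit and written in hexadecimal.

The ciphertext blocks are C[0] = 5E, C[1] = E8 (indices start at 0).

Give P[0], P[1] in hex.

CFB decryption: P_i = C_i ⊕ E(K, C_{i−1}), with C_{−1} = IV.
P[0]: E(K, DF) = B5; 5E ⊕ B5 = EB.
P[1]: E(K, 5E) = 36; E8 ⊕ 36 = DE.

P[0] = EB, P[1] = DE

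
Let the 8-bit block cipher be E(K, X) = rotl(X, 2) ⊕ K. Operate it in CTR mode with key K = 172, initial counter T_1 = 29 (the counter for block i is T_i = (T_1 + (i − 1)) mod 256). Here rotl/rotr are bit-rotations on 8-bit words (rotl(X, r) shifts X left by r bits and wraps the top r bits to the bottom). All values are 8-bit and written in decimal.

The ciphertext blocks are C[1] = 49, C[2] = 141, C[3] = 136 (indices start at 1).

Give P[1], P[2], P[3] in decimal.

CTR decryption: S_i = E(K, T_i) where T_i is the counter for block i; P_i = C_i ⊕ S_i.
P[1]: T = 29, S = E(K, T) = 216; 49 ⊕ 216 = 233.
P[2]: T = 30, S = E(K, T) = 212; 141 ⊕ 212 = 89.
P[3]: T = 31, S = E(K, T) = 208; 136 ⊕ 208 = 88.

P[1] = 233, P[2] = 89, P[3] = 88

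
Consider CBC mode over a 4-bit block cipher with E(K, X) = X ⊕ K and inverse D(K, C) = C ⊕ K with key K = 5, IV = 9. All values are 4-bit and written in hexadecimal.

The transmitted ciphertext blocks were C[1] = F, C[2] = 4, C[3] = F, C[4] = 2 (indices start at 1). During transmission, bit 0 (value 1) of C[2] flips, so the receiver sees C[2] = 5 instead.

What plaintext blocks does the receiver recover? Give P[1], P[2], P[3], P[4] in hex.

CBC decryption: P_i = D(K, C_i) ⊕ C_{i−1}, with C_{0} = IV.
Only C[2] changed, to 5. In CBC, a change in C_i garbles P_i and flips the same bit in P_{i+1}. Decrypting the received ciphertext:
P[1]: D(K, F) = A; A ⊕ 9 = 3.
P[2]: D(K, 5) = 0; 0 ⊕ F = F.
P[3]: D(K, F) = A; A ⊕ 5 = F.
P[4]: D(K, 2) = 7; 7 ⊕ F = 8.
Blocks that differ from the original plaintext: P[2], P[3].

P[1] = 3, P[2] = F, P[3] = F, P[4] = 8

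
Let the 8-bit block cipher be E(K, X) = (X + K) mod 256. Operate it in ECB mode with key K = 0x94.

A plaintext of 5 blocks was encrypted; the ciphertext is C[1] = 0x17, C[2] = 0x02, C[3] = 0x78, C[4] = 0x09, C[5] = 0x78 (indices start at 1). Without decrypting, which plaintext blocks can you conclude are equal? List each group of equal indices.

P[3] = P[5]

ECB encrypts each block independently with the same key, so equal ciphertext blocks imply equal plaintext blocks.
C[3] = C[5] = 0x78, so P[3] = P[5].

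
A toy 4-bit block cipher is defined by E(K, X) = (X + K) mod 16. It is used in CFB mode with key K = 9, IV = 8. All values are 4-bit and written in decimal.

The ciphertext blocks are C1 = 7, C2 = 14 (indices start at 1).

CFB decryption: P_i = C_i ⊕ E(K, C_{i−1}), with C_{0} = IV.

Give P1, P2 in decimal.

P1 = 6, P2 = 14

P1: E(K, 8) = 1; 7 ⊕ 1 = 6.
P2: E(K, 7) = 0; 14 ⊕ 0 = 14.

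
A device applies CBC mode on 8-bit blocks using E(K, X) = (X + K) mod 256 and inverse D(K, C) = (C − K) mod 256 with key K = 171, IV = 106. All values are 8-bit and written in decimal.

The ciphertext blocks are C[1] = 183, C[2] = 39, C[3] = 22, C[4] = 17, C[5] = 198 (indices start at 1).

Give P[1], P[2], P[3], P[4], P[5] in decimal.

P[1] = 102, P[2] = 203, P[3] = 76, P[4] = 112, P[5] = 10

CBC decryption: P_i = D(K, C_i) ⊕ C_{i−1}, with C_{0} = IV.
P[1]: D(K, 183) = 12; 12 ⊕ 106 = 102.
P[2]: D(K, 39) = 124; 124 ⊕ 183 = 203.
P[3]: D(K, 22) = 107; 107 ⊕ 39 = 76.
P[4]: D(K, 17) = 102; 102 ⊕ 22 = 112.
P[5]: D(K, 198) = 27; 27 ⊕ 17 = 10.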